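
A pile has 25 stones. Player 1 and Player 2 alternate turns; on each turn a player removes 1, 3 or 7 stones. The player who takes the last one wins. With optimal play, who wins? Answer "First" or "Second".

Positions where the player to move wins (W) vs loses (L):
i:   0  1  2  3  4  5  6  7  8  9 10 11 12 13 14 15 16 17 18 19 20 21 22 23 24 25
     L  W  L  W  L  W  L  W  L  W  L  W  L  W  L  W  L  W  L  W  L  W  L  W  L  W
Position 25 is W, so the first player wins.

First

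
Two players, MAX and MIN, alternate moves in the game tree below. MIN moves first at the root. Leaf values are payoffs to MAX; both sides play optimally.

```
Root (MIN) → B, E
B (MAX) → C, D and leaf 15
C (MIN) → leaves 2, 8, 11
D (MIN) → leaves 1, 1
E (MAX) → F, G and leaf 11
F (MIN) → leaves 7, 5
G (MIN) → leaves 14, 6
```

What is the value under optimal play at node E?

F: min(7, 5) = 5
G: min(14, 6) = 6
E: max(5, 6, 11) = 11

11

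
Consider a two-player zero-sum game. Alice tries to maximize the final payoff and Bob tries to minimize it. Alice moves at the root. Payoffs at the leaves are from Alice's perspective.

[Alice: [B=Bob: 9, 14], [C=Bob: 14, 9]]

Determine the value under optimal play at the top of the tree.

9

B (Bob): min(9, 14) = 9
C (Bob): min(14, 9) = 9
Root (Alice): max(9, 9) = 9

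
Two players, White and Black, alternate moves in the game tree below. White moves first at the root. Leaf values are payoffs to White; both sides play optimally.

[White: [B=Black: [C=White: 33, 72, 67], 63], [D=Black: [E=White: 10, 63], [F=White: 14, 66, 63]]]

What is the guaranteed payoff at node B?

C: max(33, 72, 67) = 72
B: min(72, 63) = 63

63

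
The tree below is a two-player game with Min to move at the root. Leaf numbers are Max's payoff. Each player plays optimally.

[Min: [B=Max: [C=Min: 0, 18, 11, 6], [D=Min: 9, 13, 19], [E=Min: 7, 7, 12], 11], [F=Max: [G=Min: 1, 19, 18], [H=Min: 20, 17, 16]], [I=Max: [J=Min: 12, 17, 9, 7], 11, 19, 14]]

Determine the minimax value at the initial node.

C (Min): min(0, 18, 11, 6) = 0
D (Min): min(9, 13, 19) = 9
E (Min): min(7, 7, 12) = 7
B (Max): max(0, 9, 7, 11) = 11
G (Min): min(1, 19, 18) = 1
H (Min): min(20, 17, 16) = 16
F (Max): max(1, 16) = 16
J (Min): min(12, 17, 9, 7) = 7
I (Max): max(7, 11, 19, 14) = 19
Root (Min): min(11, 16, 19) = 11

11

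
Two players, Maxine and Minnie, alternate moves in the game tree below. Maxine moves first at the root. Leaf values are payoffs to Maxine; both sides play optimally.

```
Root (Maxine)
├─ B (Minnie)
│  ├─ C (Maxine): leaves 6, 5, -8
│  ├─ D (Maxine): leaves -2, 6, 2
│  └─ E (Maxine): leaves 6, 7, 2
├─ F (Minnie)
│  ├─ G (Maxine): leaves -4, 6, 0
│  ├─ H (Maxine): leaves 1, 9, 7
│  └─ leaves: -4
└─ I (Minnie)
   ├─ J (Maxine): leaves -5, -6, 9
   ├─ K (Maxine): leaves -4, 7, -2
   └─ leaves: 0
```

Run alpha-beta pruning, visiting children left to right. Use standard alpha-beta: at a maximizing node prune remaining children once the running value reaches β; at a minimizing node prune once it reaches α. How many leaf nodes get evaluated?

16

C [α=-∞,β=+∞]: v=6
D [α=-∞,β=6]: v=6 after child 2 ≥ β → β-cutoff, skip 1
E [α=-∞,β=6]: v=6 after child 1 ≥ β → β-cutoff, skip 2
B [α=-∞,β=+∞]: v=6
G [α=6,β=+∞]: v=6
F [α=6,β=+∞]: v=6 after child 1 ≤ α → α-cutoff, skip 2
J [α=6,β=+∞]: v=9
K [α=6,β=9]: v=7
I [α=6,β=+∞]: v=0
Root [α=-∞,β=+∞]: v=6
Leaves evaluated: 16 of 23.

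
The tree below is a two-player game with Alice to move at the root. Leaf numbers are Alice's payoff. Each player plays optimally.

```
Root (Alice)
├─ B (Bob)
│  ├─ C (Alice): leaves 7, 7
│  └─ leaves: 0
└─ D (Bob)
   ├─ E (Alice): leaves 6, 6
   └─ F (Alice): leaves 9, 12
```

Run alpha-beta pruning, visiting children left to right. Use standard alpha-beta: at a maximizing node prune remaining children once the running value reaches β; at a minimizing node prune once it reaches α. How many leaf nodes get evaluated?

C [α=-∞,β=+∞]: v=7
B [α=-∞,β=+∞]: v=0
E [α=0,β=+∞]: v=6
F [α=0,β=6]: v=9 after child 1 ≥ β → β-cutoff, skip 1
D [α=0,β=+∞]: v=6
Root [α=-∞,β=+∞]: v=6
Leaves evaluated: 6 of 7.

6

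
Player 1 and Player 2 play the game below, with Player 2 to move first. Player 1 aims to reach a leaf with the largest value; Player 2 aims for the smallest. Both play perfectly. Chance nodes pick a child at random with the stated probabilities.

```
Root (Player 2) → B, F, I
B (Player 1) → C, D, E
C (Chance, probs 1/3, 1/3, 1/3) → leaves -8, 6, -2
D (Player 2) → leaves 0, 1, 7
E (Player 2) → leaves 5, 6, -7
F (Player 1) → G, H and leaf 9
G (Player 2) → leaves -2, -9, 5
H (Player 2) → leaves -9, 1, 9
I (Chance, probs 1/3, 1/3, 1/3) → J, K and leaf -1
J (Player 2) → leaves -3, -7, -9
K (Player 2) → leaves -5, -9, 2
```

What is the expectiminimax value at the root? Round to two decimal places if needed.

-6.33

C (Chance): 1/3·-8 + 1/3·6 + 1/3·-2 = -1.33
D (Player 2): min(0, 1, 7) = 0
E (Player 2): min(5, 6, -7) = -7
B (Player 1): max(-1.33, 0, -7) = 0
G (Player 2): min(-2, -9, 5) = -9
H (Player 2): min(-9, 1, 9) = -9
F (Player 1): max(-9, -9, 9) = 9
J (Player 2): min(-3, -7, -9) = -9
K (Player 2): min(-5, -9, 2) = -9
I (Chance): 1/3·-9 + 1/3·-9 + 1/3·-1 = -6.33
Root (Player 2): min(0, 9, -6.33) = -6.33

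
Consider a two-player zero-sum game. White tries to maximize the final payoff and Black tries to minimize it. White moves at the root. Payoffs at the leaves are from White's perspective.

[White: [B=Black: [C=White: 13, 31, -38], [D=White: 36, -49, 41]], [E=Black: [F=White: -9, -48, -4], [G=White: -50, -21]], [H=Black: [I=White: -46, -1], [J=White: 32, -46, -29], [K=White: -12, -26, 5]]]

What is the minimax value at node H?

-1

I: max(-46, -1) = -1
J: max(32, -46, -29) = 32
K: max(-12, -26, 5) = 5
H: min(-1, 32, 5) = -1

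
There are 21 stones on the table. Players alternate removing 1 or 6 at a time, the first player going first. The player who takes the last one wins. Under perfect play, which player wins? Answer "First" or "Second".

Second

Compute winning (W) and losing (L) positions by backward induction:
i:   0  1  2  3  4  5  6  7  8  9 10 11 12 13 14 15 16 17 18 19 20 21
     L  W  L  W  L  W  W  L  W  L  W  L  W  W  L  W  L  W  L  W  W  L
Position 21 is L, so the second player wins.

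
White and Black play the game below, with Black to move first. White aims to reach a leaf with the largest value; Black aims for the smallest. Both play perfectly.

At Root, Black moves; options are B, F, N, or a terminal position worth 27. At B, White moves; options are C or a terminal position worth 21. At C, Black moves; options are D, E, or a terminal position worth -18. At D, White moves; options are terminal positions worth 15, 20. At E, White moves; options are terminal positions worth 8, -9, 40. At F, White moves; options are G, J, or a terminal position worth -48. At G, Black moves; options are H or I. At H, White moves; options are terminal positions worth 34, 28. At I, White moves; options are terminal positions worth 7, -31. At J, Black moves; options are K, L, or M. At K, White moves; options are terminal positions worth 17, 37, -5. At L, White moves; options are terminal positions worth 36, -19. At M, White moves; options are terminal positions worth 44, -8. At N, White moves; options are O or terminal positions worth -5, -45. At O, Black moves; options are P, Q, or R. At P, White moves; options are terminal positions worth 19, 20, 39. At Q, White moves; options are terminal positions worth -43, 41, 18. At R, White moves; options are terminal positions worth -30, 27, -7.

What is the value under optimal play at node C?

-18

D: max(15, 20) = 20
E: max(8, -9, 40) = 40
C: min(20, 40, -18) = -18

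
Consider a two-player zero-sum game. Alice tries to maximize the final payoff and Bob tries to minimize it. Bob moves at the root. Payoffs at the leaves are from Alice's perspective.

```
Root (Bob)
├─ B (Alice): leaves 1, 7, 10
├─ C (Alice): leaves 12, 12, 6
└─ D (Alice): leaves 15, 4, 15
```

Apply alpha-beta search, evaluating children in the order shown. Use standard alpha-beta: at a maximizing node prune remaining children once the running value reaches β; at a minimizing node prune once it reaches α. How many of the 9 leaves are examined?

5

B [α=-∞,β=+∞]: v=10
C [α=-∞,β=10]: v=12 after child 1 ≥ β → β-cutoff, skip 2
D [α=-∞,β=10]: v=15 after child 1 ≥ β → β-cutoff, skip 2
Root [α=-∞,β=+∞]: v=10
Leaves evaluated: 5 of 9.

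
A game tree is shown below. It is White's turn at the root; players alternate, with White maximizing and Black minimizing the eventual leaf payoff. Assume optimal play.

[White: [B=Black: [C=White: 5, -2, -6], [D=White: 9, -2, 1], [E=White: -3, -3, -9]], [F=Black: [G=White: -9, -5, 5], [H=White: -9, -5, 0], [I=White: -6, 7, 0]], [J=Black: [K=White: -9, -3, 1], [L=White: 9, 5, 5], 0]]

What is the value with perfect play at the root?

0

C (White): max(5, -2, -6) = 5
D (White): max(9, -2, 1) = 9
E (White): max(-3, -3, -9) = -3
B (Black): min(5, 9, -3) = -3
G (White): max(-9, -5, 5) = 5
H (White): max(-9, -5, 0) = 0
I (White): max(-6, 7, 0) = 7
F (Black): min(5, 0, 7) = 0
K (White): max(-9, -3, 1) = 1
L (White): max(9, 5, 5) = 9
J (Black): min(1, 9, 0) = 0
Root (White): max(-3, 0, 0) = 0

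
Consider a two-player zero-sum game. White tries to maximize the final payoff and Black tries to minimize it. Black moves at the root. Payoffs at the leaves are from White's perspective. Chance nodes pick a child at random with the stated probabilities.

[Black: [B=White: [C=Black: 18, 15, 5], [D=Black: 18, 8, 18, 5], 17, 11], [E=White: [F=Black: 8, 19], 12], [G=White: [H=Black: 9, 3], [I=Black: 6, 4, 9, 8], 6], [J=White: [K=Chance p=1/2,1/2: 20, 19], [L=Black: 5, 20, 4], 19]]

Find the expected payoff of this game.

6

C (Black): min(18, 15, 5) = 5
D (Black): min(18, 8, 18, 5) = 5
B (White): max(5, 5, 17, 11) = 17
F (Black): min(8, 19) = 8
E (White): max(8, 12) = 12
H (Black): min(9, 3) = 3
I (Black): min(6, 4, 9, 8) = 4
G (White): max(3, 4, 6) = 6
K (Chance): 1/2·20 + 1/2·19 = 19.5
L (Black): min(5, 20, 4) = 4
J (White): max(19.5, 4, 19) = 19.5
Root (Black): min(17, 12, 6, 19.5) = 6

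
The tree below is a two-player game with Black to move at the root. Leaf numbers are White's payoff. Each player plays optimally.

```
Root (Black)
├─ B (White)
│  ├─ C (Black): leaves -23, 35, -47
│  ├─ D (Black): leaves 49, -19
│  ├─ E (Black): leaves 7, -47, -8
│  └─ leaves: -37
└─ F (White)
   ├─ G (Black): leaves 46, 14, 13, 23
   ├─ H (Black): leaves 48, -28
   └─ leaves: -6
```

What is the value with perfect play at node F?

13

G: min(46, 14, 13, 23) = 13
H: min(48, -28) = -28
F: max(13, -28, -6) = 13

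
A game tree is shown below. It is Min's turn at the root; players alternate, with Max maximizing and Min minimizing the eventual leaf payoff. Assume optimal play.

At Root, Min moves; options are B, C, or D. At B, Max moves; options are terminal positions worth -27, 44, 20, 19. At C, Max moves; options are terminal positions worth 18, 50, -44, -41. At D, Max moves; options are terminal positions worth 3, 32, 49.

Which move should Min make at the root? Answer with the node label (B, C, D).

B

B (Max): max(-27, 44, 20, 19) = 44
C (Max): max(18, 50, -44, -41) = 50
D (Max): max(3, 32, 49) = 49
Root (Min): min(44, 50, 49) = 44
Min picks the child with the lowest value: B (value 44).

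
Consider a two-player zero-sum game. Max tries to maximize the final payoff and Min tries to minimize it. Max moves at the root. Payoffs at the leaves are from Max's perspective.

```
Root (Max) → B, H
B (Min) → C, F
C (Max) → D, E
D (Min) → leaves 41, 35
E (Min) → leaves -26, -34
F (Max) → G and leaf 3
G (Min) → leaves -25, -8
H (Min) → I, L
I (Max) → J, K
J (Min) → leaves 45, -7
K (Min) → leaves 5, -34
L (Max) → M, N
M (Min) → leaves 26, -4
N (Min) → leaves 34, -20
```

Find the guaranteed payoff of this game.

3

D (Min): min(41, 35) = 35
E (Min): min(-26, -34) = -34
C (Max): max(35, -34) = 35
G (Min): min(-25, -8) = -25
F (Max): max(-25, 3) = 3
B (Min): min(35, 3) = 3
J (Min): min(45, -7) = -7
K (Min): min(5, -34) = -34
I (Max): max(-7, -34) = -7
M (Min): min(26, -4) = -4
N (Min): min(34, -20) = -20
L (Max): max(-4, -20) = -4
H (Min): min(-7, -4) = -7
Root (Max): max(3, -7) = 3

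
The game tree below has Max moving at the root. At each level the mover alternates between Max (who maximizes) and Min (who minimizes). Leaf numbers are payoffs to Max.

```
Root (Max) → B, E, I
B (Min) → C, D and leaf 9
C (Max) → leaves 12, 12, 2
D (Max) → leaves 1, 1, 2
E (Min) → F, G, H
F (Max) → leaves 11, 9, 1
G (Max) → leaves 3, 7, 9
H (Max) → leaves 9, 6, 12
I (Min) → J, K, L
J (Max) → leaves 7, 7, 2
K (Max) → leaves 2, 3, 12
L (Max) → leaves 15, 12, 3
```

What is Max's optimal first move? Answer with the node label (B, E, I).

E

C (Max): max(12, 12, 2) = 12
D (Max): max(1, 1, 2) = 2
B (Min): min(12, 2, 9) = 2
F (Max): max(11, 9, 1) = 11
G (Max): max(3, 7, 9) = 9
H (Max): max(9, 6, 12) = 12
E (Min): min(11, 9, 12) = 9
J (Max): max(7, 7, 2) = 7
K (Max): max(2, 3, 12) = 12
L (Max): max(15, 12, 3) = 15
I (Min): min(7, 12, 15) = 7
Root (Max): max(2, 9, 7) = 9
Max picks the child with the highest value: E (value 9).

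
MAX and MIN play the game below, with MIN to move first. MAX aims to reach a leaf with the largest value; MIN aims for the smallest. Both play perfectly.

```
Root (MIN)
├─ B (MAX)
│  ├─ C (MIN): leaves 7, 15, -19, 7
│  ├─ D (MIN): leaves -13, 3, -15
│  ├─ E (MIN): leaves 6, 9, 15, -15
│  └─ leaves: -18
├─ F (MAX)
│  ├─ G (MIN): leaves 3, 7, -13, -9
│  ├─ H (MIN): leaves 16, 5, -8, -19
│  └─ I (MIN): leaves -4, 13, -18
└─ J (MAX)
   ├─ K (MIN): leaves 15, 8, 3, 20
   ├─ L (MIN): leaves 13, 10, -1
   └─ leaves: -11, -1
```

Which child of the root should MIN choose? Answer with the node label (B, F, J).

C (MIN): min(7, 15, -19, 7) = -19
D (MIN): min(-13, 3, -15) = -15
E (MIN): min(6, 9, 15, -15) = -15
B (MAX): max(-19, -15, -15, -18) = -15
G (MIN): min(3, 7, -13, -9) = -13
H (MIN): min(16, 5, -8, -19) = -19
I (MIN): min(-4, 13, -18) = -18
F (MAX): max(-13, -19, -18) = -13
K (MIN): min(15, 8, 3, 20) = 3
L (MIN): min(13, 10, -1) = -1
J (MAX): max(3, -1, -11, -1) = 3
Root (MIN): min(-15, -13, 3) = -15
MIN picks the child with the lowest value: B (value -15).

B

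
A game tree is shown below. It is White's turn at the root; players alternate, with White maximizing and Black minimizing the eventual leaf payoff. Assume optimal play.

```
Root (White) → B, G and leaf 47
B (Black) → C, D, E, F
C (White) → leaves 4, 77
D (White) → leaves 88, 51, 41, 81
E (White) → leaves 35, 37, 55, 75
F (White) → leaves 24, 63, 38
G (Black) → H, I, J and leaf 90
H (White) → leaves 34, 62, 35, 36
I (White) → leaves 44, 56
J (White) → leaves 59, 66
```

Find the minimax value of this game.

63

C (White): max(4, 77) = 77
D (White): max(88, 51, 41, 81) = 88
E (White): max(35, 37, 55, 75) = 75
F (White): max(24, 63, 38) = 63
B (Black): min(77, 88, 75, 63) = 63
H (White): max(34, 62, 35, 36) = 62
I (White): max(44, 56) = 56
J (White): max(59, 66) = 66
G (Black): min(62, 56, 66, 90) = 56
Root (White): max(63, 56, 47) = 63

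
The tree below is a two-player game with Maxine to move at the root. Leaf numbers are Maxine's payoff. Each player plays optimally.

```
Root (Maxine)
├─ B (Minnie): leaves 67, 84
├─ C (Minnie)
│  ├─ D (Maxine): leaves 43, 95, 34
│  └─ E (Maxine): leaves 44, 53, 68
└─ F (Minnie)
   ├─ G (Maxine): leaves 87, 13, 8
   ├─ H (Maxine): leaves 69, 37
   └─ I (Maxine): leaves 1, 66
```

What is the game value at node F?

G: max(87, 13, 8) = 87
H: max(69, 37) = 69
I: max(1, 66) = 66
F: min(87, 69, 66) = 66

66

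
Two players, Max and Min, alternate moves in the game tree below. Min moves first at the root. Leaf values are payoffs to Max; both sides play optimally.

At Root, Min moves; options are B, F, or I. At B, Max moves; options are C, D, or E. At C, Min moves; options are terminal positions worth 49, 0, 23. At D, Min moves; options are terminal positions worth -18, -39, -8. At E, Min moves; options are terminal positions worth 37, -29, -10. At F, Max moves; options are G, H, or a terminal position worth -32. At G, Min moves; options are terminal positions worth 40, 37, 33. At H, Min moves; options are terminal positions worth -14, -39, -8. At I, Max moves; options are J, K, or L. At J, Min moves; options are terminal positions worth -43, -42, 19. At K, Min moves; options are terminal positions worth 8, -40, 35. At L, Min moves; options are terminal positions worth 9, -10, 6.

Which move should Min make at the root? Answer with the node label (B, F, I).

C (Min): min(49, 0, 23) = 0
D (Min): min(-18, -39, -8) = -39
E (Min): min(37, -29, -10) = -29
B (Max): max(0, -39, -29) = 0
G (Min): min(40, 37, 33) = 33
H (Min): min(-14, -39, -8) = -39
F (Max): max(33, -39, -32) = 33
J (Min): min(-43, -42, 19) = -43
K (Min): min(8, -40, 35) = -40
L (Min): min(9, -10, 6) = -10
I (Max): max(-43, -40, -10) = -10
Root (Min): min(0, 33, -10) = -10
Min picks the child with the lowest value: I (value -10).

I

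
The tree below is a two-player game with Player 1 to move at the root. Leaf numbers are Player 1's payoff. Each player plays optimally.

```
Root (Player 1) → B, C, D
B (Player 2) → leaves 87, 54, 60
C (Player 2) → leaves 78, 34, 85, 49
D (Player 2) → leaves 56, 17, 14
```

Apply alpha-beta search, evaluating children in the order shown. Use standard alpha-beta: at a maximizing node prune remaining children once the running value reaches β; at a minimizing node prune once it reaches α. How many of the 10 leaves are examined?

7

B [α=-∞,β=+∞]: v=54
C [α=54,β=+∞]: v=34 after child 2 ≤ α → α-cutoff, skip 2
D [α=54,β=+∞]: v=17 after child 2 ≤ α → α-cutoff, skip 1
Root [α=-∞,β=+∞]: v=54
Leaves evaluated: 7 of 10.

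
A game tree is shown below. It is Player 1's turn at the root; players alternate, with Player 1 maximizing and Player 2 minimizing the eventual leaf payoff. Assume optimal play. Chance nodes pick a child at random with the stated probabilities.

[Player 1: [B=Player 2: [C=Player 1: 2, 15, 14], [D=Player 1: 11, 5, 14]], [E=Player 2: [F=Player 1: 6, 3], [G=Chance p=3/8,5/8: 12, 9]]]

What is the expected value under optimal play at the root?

14

C (Player 1): max(2, 15, 14) = 15
D (Player 1): max(11, 5, 14) = 14
B (Player 2): min(15, 14) = 14
F (Player 1): max(6, 3) = 6
G (Chance): 3/8·12 + 5/8·9 = 10.12
E (Player 2): min(6, 10.12) = 6
Root (Player 1): max(14, 6) = 14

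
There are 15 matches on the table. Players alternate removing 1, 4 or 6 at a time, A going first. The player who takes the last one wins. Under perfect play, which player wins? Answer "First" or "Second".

Positions where the player to move wins (W) vs loses (L):
i:   0  1  2  3  4  5  6  7  8  9 10 11 12 13 14 15
     L  W  L  W  W  L  W  L  W  W  L  W  L  W  W  L
Position 15 is L, so the second player wins.

Second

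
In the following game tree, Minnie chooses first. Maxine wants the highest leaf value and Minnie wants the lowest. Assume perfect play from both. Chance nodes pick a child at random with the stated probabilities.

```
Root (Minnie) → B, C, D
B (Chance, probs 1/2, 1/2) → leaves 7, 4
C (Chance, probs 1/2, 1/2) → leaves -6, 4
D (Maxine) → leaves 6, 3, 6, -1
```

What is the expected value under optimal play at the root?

B (Chance): 1/2·7 + 1/2·4 = 5.5
C (Chance): 1/2·-6 + 1/2·4 = -1
D (Maxine): max(6, 3, 6, -1) = 6
Root (Minnie): min(5.5, -1, 6) = -1

-1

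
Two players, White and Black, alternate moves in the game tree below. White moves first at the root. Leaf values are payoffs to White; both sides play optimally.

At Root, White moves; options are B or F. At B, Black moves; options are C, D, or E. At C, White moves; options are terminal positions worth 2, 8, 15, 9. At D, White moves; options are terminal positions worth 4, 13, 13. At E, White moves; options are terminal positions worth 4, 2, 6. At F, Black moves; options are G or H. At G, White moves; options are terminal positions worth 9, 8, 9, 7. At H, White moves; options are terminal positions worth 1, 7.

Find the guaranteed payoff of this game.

C (White): max(2, 8, 15, 9) = 15
D (White): max(4, 13, 13) = 13
E (White): max(4, 2, 6) = 6
B (Black): min(15, 13, 6) = 6
G (White): max(9, 8, 9, 7) = 9
H (White): max(1, 7) = 7
F (Black): min(9, 7) = 7
Root (White): max(6, 7) = 7

7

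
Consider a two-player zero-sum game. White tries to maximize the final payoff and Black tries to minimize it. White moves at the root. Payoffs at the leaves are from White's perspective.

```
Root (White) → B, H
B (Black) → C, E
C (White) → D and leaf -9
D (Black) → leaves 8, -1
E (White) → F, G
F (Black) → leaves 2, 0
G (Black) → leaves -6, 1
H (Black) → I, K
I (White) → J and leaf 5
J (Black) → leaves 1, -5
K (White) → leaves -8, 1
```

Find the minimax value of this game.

D (Black): min(8, -1) = -1
C (White): max(-1, -9) = -1
F (Black): min(2, 0) = 0
G (Black): min(-6, 1) = -6
E (White): max(0, -6) = 0
B (Black): min(-1, 0) = -1
J (Black): min(1, -5) = -5
I (White): max(-5, 5) = 5
K (White): max(-8, 1) = 1
H (Black): min(5, 1) = 1
Root (White): max(-1, 1) = 1

1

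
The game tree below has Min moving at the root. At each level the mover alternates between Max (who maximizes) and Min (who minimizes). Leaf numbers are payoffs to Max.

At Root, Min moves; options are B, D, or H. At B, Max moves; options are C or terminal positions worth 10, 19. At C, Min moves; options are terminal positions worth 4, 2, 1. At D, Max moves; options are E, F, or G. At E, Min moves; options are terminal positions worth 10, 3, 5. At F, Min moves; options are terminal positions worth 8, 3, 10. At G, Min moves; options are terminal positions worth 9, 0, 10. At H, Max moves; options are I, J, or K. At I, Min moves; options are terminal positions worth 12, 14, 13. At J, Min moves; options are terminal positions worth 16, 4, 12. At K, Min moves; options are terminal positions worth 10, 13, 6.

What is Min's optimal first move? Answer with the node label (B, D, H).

D

C (Min): min(4, 2, 1) = 1
B (Max): max(1, 10, 19) = 19
E (Min): min(10, 3, 5) = 3
F (Min): min(8, 3, 10) = 3
G (Min): min(9, 0, 10) = 0
D (Max): max(3, 3, 0) = 3
I (Min): min(12, 14, 13) = 12
J (Min): min(16, 4, 12) = 4
K (Min): min(10, 13, 6) = 6
H (Max): max(12, 4, 6) = 12
Root (Min): min(19, 3, 12) = 3
Min picks the child with the lowest value: D (value 3).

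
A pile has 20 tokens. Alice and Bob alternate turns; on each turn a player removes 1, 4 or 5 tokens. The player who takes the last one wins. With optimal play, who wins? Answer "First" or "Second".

First

Positions where the player to move wins (W) vs loses (L):
i:   0  1  2  3  4  5  6  7  8  9 10 11 12 13 14 15 16 17 18 19 20
     L  W  L  W  W  W  W  W  L  W  L  W  W  W  W  W  L  W  L  W  W
Position 20 is W, so the first player wins.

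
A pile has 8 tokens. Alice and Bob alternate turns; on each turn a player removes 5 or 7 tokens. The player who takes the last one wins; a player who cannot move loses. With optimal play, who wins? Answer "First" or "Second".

W/L table (W = player to move can force a win):
i:   0  1  2  3  4  5  6  7  8
     L  L  L  L  L  W  W  W  W
Position 8 is W, so the first player wins.

First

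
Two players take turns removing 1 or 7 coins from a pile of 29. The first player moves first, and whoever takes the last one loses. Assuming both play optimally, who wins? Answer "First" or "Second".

Second

Positions where the player to move wins (W) vs loses (L):
i:   0  1  2  3  4  5  6  7  8  9 10 11 12 13 14 15 16 17 18 19 20 21 22 23 24 25 26 27 28 29
     W  L  W  L  W  L  W  L  W  L  W  L  W  L  W  L  W  L  W  L  W  L  W  L  W  L  W  L  W  L
Position 29 is L, so the second player wins.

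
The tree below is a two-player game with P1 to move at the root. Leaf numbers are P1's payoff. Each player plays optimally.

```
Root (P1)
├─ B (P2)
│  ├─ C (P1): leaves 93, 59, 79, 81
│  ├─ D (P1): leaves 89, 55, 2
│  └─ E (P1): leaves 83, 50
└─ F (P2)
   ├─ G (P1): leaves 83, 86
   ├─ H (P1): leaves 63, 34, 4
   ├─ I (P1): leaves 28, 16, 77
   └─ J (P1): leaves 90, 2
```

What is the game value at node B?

C: max(93, 59, 79, 81) = 93
D: max(89, 55, 2) = 89
E: max(83, 50) = 83
B: min(93, 89, 83) = 83

83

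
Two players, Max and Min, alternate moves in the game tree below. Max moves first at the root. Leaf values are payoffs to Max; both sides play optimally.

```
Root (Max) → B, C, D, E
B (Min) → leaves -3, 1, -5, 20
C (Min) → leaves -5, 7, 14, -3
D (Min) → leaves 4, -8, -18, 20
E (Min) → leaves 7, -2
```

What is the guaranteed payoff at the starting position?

B (Min): min(-3, 1, -5, 20) = -5
C (Min): min(-5, 7, 14, -3) = -5
D (Min): min(4, -8, -18, 20) = -18
E (Min): min(7, -2) = -2
Root (Max): max(-5, -5, -18, -2) = -2

-2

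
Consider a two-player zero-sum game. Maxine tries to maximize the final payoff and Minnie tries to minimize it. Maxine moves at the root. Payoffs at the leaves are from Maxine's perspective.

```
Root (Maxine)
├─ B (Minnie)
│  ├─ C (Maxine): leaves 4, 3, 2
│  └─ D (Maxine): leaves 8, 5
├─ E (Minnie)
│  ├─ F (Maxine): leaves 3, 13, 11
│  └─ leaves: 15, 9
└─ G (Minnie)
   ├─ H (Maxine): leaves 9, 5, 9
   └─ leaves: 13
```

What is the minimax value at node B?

C: max(4, 3, 2) = 4
D: max(8, 5) = 8
B: min(4, 8) = 4

4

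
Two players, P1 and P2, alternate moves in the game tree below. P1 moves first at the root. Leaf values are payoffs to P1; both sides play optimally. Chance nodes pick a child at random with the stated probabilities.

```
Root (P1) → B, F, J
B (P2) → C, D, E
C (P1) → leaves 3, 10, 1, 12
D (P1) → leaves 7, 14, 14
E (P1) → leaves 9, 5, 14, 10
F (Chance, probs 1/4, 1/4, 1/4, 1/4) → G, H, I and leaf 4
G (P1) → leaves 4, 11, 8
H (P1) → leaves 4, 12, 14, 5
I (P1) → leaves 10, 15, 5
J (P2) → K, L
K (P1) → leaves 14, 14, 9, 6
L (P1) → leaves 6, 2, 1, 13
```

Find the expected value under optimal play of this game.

13

C (P1): max(3, 10, 1, 12) = 12
D (P1): max(7, 14, 14) = 14
E (P1): max(9, 5, 14, 10) = 14
B (P2): min(12, 14, 14) = 12
G (P1): max(4, 11, 8) = 11
H (P1): max(4, 12, 14, 5) = 14
I (P1): max(10, 15, 5) = 15
F (Chance): 1/4·11 + 1/4·14 + 1/4·15 + 1/4·4 = 11
K (P1): max(14, 14, 9, 6) = 14
L (P1): max(6, 2, 1, 13) = 13
J (P2): min(14, 13) = 13
Root (P1): max(12, 11, 13) = 13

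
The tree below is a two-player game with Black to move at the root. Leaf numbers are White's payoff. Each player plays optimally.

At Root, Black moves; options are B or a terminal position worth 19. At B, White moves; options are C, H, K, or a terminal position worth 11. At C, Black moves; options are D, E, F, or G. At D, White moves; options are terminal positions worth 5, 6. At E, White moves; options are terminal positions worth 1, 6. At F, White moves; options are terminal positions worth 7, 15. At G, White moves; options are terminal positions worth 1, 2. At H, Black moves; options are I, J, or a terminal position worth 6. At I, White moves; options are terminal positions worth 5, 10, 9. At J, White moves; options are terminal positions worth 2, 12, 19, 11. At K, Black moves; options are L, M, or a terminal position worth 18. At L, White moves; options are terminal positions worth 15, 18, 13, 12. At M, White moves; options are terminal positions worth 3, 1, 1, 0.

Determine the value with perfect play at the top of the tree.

11

D (White): max(5, 6) = 6
E (White): max(1, 6) = 6
F (White): max(7, 15) = 15
G (White): max(1, 2) = 2
C (Black): min(6, 6, 15, 2) = 2
I (White): max(5, 10, 9) = 10
J (White): max(2, 12, 19, 11) = 19
H (Black): min(10, 19, 6) = 6
L (White): max(15, 18, 13, 12) = 18
M (White): max(3, 1, 1, 0) = 3
K (Black): min(18, 3, 18) = 3
B (White): max(2, 6, 3, 11) = 11
Root (Black): min(11, 19) = 11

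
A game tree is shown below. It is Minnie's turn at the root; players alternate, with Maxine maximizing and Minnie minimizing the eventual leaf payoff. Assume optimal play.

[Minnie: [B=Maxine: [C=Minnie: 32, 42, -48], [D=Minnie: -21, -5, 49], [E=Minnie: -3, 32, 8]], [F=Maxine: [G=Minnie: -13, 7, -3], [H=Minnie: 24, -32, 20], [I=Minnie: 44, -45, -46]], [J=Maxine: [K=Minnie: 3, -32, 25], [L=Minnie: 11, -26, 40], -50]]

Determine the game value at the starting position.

C (Minnie): min(32, 42, -48) = -48
D (Minnie): min(-21, -5, 49) = -21
E (Minnie): min(-3, 32, 8) = -3
B (Maxine): max(-48, -21, -3) = -3
G (Minnie): min(-13, 7, -3) = -13
H (Minnie): min(24, -32, 20) = -32
I (Minnie): min(44, -45, -46) = -46
F (Maxine): max(-13, -32, -46) = -13
K (Minnie): min(3, -32, 25) = -32
L (Minnie): min(11, -26, 40) = -26
J (Maxine): max(-32, -26, -50) = -26
Root (Minnie): min(-3, -13, -26) = -26

-26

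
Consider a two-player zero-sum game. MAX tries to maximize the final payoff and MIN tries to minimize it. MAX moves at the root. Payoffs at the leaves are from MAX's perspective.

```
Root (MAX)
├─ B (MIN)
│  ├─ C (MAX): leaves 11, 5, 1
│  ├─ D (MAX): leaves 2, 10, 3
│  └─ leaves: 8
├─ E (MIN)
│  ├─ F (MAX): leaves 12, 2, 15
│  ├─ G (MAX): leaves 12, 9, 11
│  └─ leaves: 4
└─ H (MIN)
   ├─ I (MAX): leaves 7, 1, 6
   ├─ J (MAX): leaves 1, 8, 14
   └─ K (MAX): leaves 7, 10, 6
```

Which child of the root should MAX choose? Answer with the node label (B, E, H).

C (MAX): max(11, 5, 1) = 11
D (MAX): max(2, 10, 3) = 10
B (MIN): min(11, 10, 8) = 8
F (MAX): max(12, 2, 15) = 15
G (MAX): max(12, 9, 11) = 12
E (MIN): min(15, 12, 4) = 4
I (MAX): max(7, 1, 6) = 7
J (MAX): max(1, 8, 14) = 14
K (MAX): max(7, 10, 6) = 10
H (MIN): min(7, 14, 10) = 7
Root (MAX): max(8, 4, 7) = 8
MAX picks the child with the highest value: B (value 8).

B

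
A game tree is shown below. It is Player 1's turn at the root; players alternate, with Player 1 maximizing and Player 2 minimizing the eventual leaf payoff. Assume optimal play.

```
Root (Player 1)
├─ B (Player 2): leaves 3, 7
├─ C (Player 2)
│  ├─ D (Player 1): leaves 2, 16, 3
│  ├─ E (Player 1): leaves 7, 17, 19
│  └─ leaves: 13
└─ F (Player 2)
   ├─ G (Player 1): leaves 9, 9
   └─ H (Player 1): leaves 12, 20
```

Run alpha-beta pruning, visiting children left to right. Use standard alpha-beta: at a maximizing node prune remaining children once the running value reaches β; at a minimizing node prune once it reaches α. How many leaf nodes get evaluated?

B [α=-∞,β=+∞]: v=3
D [α=3,β=+∞]: v=16
E [α=3,β=16]: v=17 after child 2 ≥ β → β-cutoff, skip 1
C [α=3,β=+∞]: v=13
G [α=13,β=+∞]: v=9
F [α=13,β=+∞]: v=9 after child 1 ≤ α → α-cutoff, skip 1
Root [α=-∞,β=+∞]: v=13
Leaves evaluated: 10 of 13.

10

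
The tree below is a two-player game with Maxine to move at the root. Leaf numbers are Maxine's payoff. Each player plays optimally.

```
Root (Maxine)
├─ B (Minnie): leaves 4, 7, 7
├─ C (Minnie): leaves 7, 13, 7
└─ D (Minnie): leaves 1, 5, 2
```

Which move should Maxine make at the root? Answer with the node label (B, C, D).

C

B (Minnie): min(4, 7, 7) = 4
C (Minnie): min(7, 13, 7) = 7
D (Minnie): min(1, 5, 2) = 1
Root (Maxine): max(4, 7, 1) = 7
Maxine picks the child with the highest value: C (value 7).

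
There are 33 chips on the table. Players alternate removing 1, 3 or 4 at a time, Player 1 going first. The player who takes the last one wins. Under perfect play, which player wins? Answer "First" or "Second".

First

W/L table (W = player to move can force a win):
i:   0  1  2  3  4  5  6  7  8  9 10 11 12 13 14 15 16 17 18 19 20 21 22 23 24 25 26 27 28 29 30 31 32 33
     L  W  L  W  W  W  W  L  W  L  W  W  W  W  L  W  L  W  W  W  W  L  W  L  W  W  W  W  L  W  L  W  W  W
Position 33 is W, so the first player wins.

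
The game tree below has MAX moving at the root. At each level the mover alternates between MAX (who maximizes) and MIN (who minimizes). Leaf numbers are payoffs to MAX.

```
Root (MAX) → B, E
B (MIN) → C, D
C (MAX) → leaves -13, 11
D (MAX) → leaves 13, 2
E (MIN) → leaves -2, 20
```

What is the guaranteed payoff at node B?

11

C: max(-13, 11) = 11
D: max(13, 2) = 13
B: min(11, 13) = 11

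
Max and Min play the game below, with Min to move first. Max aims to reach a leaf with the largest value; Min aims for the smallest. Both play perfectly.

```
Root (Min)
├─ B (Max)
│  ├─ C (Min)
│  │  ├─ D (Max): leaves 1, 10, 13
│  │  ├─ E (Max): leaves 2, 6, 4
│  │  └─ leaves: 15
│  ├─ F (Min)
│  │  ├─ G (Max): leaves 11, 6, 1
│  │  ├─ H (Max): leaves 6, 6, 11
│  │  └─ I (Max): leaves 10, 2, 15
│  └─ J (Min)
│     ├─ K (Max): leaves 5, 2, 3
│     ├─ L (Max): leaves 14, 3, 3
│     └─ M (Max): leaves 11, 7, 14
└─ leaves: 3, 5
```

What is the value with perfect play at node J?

K: max(5, 2, 3) = 5
L: max(14, 3, 3) = 14
M: max(11, 7, 14) = 14
J: min(5, 14, 14) = 5

5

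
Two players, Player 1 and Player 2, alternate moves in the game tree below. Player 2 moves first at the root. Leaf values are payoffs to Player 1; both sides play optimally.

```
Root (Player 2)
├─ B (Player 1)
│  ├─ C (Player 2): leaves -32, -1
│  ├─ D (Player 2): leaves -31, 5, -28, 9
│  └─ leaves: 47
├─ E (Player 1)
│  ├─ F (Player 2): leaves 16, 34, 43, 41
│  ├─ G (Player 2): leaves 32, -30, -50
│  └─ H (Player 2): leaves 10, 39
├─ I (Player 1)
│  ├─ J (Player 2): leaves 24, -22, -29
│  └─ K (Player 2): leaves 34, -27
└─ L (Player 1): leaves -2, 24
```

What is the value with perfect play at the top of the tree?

-27

C (Player 2): min(-32, -1) = -32
D (Player 2): min(-31, 5, -28, 9) = -31
B (Player 1): max(-32, -31, 47) = 47
F (Player 2): min(16, 34, 43, 41) = 16
G (Player 2): min(32, -30, -50) = -50
H (Player 2): min(10, 39) = 10
E (Player 1): max(16, -50, 10) = 16
J (Player 2): min(24, -22, -29) = -29
K (Player 2): min(34, -27) = -27
I (Player 1): max(-29, -27) = -27
L (Player 1): max(-2, 24) = 24
Root (Player 2): min(47, 16, -27, 24) = -27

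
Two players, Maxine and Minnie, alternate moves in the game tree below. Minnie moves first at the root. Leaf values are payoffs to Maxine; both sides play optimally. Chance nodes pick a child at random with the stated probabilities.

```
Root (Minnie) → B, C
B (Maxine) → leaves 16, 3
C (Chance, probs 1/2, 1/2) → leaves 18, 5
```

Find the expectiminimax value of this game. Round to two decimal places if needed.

B (Maxine): max(16, 3) = 16
C (Chance): 1/2·18 + 1/2·5 = 11.5
Root (Minnie): min(16, 11.5) = 11.5

11.5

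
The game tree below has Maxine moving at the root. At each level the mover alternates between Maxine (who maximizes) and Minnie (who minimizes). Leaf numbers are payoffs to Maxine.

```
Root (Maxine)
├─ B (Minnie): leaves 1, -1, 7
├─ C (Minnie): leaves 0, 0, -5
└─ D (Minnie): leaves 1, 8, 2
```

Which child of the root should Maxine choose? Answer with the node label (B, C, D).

B (Minnie): min(1, -1, 7) = -1
C (Minnie): min(0, 0, -5) = -5
D (Minnie): min(1, 8, 2) = 1
Root (Maxine): max(-1, -5, 1) = 1
Maxine picks the child with the highest value: D (value 1).

D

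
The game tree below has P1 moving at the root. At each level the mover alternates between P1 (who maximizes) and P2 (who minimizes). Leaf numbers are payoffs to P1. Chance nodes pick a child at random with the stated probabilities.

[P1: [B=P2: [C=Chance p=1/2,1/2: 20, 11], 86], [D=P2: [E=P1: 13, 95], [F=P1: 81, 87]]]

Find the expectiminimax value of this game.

C (Chance): 1/2·20 + 1/2·11 = 15.5
B (P2): min(15.5, 86) = 15.5
E (P1): max(13, 95) = 95
F (P1): max(81, 87) = 87
D (P2): min(95, 87) = 87
Root (P1): max(15.5, 87) = 87

87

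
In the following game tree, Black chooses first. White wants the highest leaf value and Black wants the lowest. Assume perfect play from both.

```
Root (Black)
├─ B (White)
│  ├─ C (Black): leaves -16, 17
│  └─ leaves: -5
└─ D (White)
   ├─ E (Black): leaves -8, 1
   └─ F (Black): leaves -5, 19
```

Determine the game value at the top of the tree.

C (Black): min(-16, 17) = -16
B (White): max(-16, -5) = -5
E (Black): min(-8, 1) = -8
F (Black): min(-5, 19) = -5
D (White): max(-8, -5) = -5
Root (Black): min(-5, -5) = -5

-5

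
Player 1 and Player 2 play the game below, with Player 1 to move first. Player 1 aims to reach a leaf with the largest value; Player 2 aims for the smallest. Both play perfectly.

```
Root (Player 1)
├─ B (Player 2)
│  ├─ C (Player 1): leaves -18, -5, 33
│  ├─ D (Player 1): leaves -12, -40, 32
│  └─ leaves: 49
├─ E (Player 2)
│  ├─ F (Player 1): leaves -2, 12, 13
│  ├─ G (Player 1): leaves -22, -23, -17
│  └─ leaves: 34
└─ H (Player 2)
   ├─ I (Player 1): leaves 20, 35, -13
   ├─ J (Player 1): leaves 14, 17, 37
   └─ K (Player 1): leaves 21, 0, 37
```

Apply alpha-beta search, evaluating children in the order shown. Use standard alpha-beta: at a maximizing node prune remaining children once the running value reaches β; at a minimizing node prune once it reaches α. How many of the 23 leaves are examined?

C [α=-∞,β=+∞]: v=33
D [α=-∞,β=33]: v=32
B [α=-∞,β=+∞]: v=32
F [α=32,β=+∞]: v=13
E [α=32,β=+∞]: v=13 after child 1 ≤ α → α-cutoff, skip 2
I [α=32,β=+∞]: v=35
J [α=32,β=35]: v=37
K [α=32,β=35]: v=37
H [α=32,β=+∞]: v=35
Root [α=-∞,β=+∞]: v=35
Leaves evaluated: 19 of 23.

19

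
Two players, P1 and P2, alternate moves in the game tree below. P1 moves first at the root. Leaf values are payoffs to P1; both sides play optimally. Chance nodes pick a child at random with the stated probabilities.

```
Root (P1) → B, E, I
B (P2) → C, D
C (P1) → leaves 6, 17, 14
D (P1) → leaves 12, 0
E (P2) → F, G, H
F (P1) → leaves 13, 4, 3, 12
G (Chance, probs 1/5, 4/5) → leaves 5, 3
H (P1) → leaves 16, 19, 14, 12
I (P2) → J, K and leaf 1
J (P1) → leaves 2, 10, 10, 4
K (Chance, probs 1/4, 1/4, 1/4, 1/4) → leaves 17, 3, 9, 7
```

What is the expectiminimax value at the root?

12

C (P1): max(6, 17, 14) = 17
D (P1): max(12, 0) = 12
B (P2): min(17, 12) = 12
F (P1): max(13, 4, 3, 12) = 13
G (Chance): 1/5·5 + 4/5·3 = 3.4
H (P1): max(16, 19, 14, 12) = 19
E (P2): min(13, 3.4, 19) = 3.4
J (P1): max(2, 10, 10, 4) = 10
K (Chance): 1/4·17 + 1/4·3 + 1/4·9 + 1/4·7 = 9
I (P2): min(10, 9, 1) = 1
Root (P1): max(12, 3.4, 1) = 12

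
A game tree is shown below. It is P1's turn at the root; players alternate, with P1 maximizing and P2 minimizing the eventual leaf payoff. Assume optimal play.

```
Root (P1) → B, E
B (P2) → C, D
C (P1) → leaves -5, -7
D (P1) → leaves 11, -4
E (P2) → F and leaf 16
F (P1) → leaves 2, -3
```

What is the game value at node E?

F: max(2, -3) = 2
E: min(2, 16) = 2

2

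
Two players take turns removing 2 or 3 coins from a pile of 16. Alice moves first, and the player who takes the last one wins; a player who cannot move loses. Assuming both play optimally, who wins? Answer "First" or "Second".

Second

Positions where the player to move wins (W) vs loses (L):
i:   0  1  2  3  4  5  6  7  8  9 10 11 12 13 14 15 16
     L  L  W  W  W  L  L  W  W  W  L  L  W  W  W  L  L
Position 16 is L, so the second player wins.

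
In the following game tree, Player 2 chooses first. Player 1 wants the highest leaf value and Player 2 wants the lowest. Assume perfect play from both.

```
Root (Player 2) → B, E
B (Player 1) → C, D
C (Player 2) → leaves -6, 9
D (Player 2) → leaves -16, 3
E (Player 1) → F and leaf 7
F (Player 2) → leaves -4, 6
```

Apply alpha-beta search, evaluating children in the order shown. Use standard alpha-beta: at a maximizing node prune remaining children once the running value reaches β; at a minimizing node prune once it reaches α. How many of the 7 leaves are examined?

C [α=-∞,β=+∞]: v=-6
D [α=-6,β=+∞]: v=-16 after child 1 ≤ α → α-cutoff, skip 1
B [α=-∞,β=+∞]: v=-6
F [α=-∞,β=-6]: v=-4
E [α=-∞,β=-6]: v=-4 after child 1 ≥ β → β-cutoff, skip 1
Root [α=-∞,β=+∞]: v=-6
Leaves evaluated: 5 of 7.

5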